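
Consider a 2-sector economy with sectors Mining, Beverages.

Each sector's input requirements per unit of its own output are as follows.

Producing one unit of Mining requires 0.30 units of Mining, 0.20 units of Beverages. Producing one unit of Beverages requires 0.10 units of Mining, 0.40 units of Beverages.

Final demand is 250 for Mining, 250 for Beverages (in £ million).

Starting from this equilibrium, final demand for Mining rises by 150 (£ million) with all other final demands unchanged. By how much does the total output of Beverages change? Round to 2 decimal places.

I − A =
  [   0.70    -0.10]
  [  -0.20     0.60]
det(I−A) = (0.70)(0.60) − (-0.10)(-0.20) = 0.4000
adj(I−A) = [[0.60, 0.10], [0.20, 0.70]]
(I − A)⁻¹ = adj(I−A) / det(I−A) ≈
  [   1.5000     0.2500]
  [   0.5000     1.7500]
Δx = (I − A)⁻¹ Δd with Δd having +150 in the Mining component and 0 elsewhere.
So Δx_2 = L_21 · (+150), where L_21 = adj(I−A)_21 / det(I−A) = 0.20 / 0.4000.
Δx_2 = 0.20 × (+150) / 0.4000 = 30.00 / 0.4000 = 75.00.

Δx_2 = 75.00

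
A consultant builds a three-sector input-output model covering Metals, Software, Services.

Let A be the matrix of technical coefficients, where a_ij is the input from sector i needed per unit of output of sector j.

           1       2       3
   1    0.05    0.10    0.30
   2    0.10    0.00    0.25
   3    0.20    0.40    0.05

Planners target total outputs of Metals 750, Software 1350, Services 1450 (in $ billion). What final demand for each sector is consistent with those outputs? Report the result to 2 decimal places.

I − A =
  [   0.95    -0.10    -0.30]
  [  -0.10     1.00    -0.25]
  [  -0.20    -0.40     0.95]
d = (I − A) x:
  d_1 = (+0.95)·750 + (-0.10)·1350 + (-0.30)·1450 = 142.50
  d_2 = (-0.10)·750 + (+1.00)·1350 + (-0.25)·1450 = 912.50
  d_3 = (-0.20)·750 + (-0.40)·1350 + (+0.95)·1450 = 687.50

d_1 = 142.50, d_2 = 912.50, d_3 = 687.50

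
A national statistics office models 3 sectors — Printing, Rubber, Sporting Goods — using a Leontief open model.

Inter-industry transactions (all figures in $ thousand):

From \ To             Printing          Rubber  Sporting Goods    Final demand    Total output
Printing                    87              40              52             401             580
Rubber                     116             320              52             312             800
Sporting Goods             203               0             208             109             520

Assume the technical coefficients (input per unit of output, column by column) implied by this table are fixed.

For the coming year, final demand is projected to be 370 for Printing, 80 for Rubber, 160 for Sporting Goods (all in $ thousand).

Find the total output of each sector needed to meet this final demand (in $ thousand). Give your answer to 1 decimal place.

Technical coefficients a_ij = z_ij / X_j:
  a_PP = 87/580 = 0.15, a_RP = 116/580 = 0.20, a_SP = 203/580 = 0.35
  a_PR = 40/800 = 0.05, a_RR = 320/800 = 0.40, a_SR = 0/800 = 0.00
  a_PS = 52/520 = 0.10, a_RS = 52/520 = 0.10, a_SS = 208/520 = 0.40
I − A =
  [   0.85    -0.05    -0.10]
  [  -0.20     0.60    -0.10]
  [  -0.35     0.00     0.60]
Cofactors of I−A, C_ij = (−1)^(i+j)·(minor ij) (rows/columns in the sector order above):
  C_11 = (0.60)(0.60) − (-0.10)(0.00) = 0.3600
  C_12 = −[(-0.20)(0.60) − (-0.10)(-0.35)] = 0.1550
  C_13 = (-0.20)(0.00) − (0.60)(-0.35) = 0.2100
  C_21 = −[(-0.05)(0.60) − (-0.10)(0.00)] = 0.0300
  C_22 = (0.85)(0.60) − (-0.10)(-0.35) = 0.4750
  C_23 = −[(0.85)(0.00) − (-0.05)(-0.35)] = 0.0175
  C_31 = (-0.05)(-0.10) − (-0.10)(0.60) = 0.0650
  C_32 = −[(0.85)(-0.10) − (-0.10)(-0.20)] = 0.1050
  C_33 = (0.85)(0.60) − (-0.05)(-0.20) = 0.5000
det(I−A) = Σ_j (I−A)_1j·C_1j = (0.85)(0.3600) + (-0.05)(0.1550) + (-0.10)(0.2100) = 0.27725
adj(I−A) = Cᵀ =
  [ 0.3600   0.0300   0.0650]
  [ 0.1550   0.4750   0.1050]
  [ 0.2100   0.0175   0.5000]
(I − A)⁻¹ = adj(I−A) / det(I−A) ≈
  [   1.2985     0.1082     0.2344]
  [   0.5591     1.7133     0.3787]
  [   0.7574     0.0631     1.8034]
x = (I − A)⁻¹ d = adj(I−A)·d / det(I−A), with det(I−A) = 0.27725:
  x_P = (0.3600·370 + 0.0300·80 + 0.0650·160) / 0.27725 = 146.00 / 0.27725 ≈ 526.6
  x_R = (0.1550·370 + 0.4750·80 + 0.1050·160) / 0.27725 = 112.15 / 0.27725 ≈ 404.5
  x_S = (0.2100·370 + 0.0175·80 + 0.5000·160) / 0.27725 = 159.10 / 0.27725 ≈ 573.9

x_P = 526.6, x_R = 404.5, x_S = 573.9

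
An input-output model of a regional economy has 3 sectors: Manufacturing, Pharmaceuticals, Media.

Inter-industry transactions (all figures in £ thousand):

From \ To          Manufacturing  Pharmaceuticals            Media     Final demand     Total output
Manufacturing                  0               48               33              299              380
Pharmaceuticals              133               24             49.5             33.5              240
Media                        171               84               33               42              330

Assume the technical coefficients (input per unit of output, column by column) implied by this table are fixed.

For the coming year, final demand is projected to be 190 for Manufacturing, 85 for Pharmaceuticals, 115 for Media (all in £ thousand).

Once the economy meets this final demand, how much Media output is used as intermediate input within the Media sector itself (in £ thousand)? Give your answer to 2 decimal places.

Technical coefficients a_ij = z_ij / X_j:
  a_11 = 0/380 = 0.00, a_21 = 133/380 = 0.35, a_31 = 171/380 = 0.45
  a_12 = 48/240 = 0.20, a_22 = 24/240 = 0.10, a_32 = 84/240 = 0.35
  a_13 = 33/330 = 0.10, a_23 = 49.5/330 = 0.15, a_33 = 33/330 = 0.10
I − A =
  [   1.00    -0.20    -0.10]
  [  -0.35     0.90    -0.15]
  [  -0.45    -0.35     0.90]
Cofactors of I−A, C_ij = (−1)^(i+j)·(minor ij) (rows/columns in the sector order above):
  C_11 = (0.90)(0.90) − (-0.15)(-0.35) = 0.7575
  C_12 = −[(-0.35)(0.90) − (-0.15)(-0.45)] = 0.3825
  C_13 = (-0.35)(-0.35) − (0.90)(-0.45) = 0.5275
  C_21 = −[(-0.20)(0.90) − (-0.10)(-0.35)] = 0.2150
  C_22 = (1.00)(0.90) − (-0.10)(-0.45) = 0.8550
  C_23 = −[(1.00)(-0.35) − (-0.20)(-0.45)] = 0.4400
  C_31 = (-0.20)(-0.15) − (-0.10)(0.90) = 0.1200
  C_32 = −[(1.00)(-0.15) − (-0.10)(-0.35)] = 0.1850
  C_33 = (1.00)(0.90) − (-0.20)(-0.35) = 0.8300
det(I−A) = Σ_j (I−A)_1j·C_1j = (1.00)(0.7575) + (-0.20)(0.3825) + (-0.10)(0.5275) = 0.62825
adj(I−A) = Cᵀ =
  [ 0.7575   0.2150   0.1200]
  [ 0.3825   0.8550   0.1850]
  [ 0.5275   0.4400   0.8300]
(I − A)⁻¹ = adj(I−A) / det(I−A) ≈
  [   1.2057     0.3422     0.1910]
  [   0.6088     1.3609     0.2945]
  [   0.8396     0.7004     1.3211]
First solve x = (I − A)⁻¹ d = adj(I−A)·d / det(I−A); in particular x_3 = (0.5275·190 + 0.4400·85 + 0.8300·115) / 0.62825 = 233.075 / 0.62825 ≈ 370.9908.
Intermediate flow from 3 to 3: z_33 = a_33 · x_3 = 0.10 × 233.075 / 0.62825 = 23.3075 / 0.62825 ≈ 37.10.

z_33 = 37.10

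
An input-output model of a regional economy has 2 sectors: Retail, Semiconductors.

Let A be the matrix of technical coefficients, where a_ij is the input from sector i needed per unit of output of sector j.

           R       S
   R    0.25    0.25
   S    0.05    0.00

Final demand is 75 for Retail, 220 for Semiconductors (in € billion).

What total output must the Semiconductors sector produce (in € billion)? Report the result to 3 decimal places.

I − A =
  [   0.75    -0.25]
  [  -0.05     1.00]
det(I−A) = (0.75)(1.00) − (-0.25)(-0.05) = 0.7375
adj(I−A) = [[1.00, 0.25], [0.05, 0.75]]
(I − A)⁻¹ = adj(I−A) / det(I−A) ≈
  [   1.3559     0.3390]
  [   0.0678     1.0169]
x = (I − A)⁻¹ d = adj(I−A)·d / det(I−A), with det(I−A) = 0.7375:
  x_R = (1.00·75 + 0.25·220) / 0.7375 = 130.00 / 0.7375 ≈ 176.271
  x_S = (0.05·75 + 0.75·220) / 0.7375 = 168.75 / 0.7375 ≈ 228.814

x_S = 228.814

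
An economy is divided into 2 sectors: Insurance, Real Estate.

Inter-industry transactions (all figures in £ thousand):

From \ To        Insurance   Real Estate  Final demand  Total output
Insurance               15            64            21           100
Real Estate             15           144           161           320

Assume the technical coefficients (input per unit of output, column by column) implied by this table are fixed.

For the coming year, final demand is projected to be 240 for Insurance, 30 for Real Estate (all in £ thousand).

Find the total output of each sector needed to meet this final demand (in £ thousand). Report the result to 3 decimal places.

x_I = 315.429, x_R = 140.571

Technical coefficients a_ij = z_ij / X_j:
  a_II = 15/100 = 0.15, a_RI = 15/100 = 0.15
  a_IR = 64/320 = 0.20, a_RR = 144/320 = 0.45
I − A =
  [   0.85    -0.20]
  [  -0.15     0.55]
det(I−A) = (0.85)(0.55) − (-0.20)(-0.15) = 0.4375
adj(I−A) = [[0.55, 0.20], [0.15, 0.85]]
(I − A)⁻¹ = adj(I−A) / det(I−A) ≈
  [   1.2571     0.4571]
  [   0.3429     1.9429]
x = (I − A)⁻¹ d = adj(I−A)·d / det(I−A), with det(I−A) = 0.4375:
  x_I = (0.55·240 + 0.20·30) / 0.4375 = 138.00 / 0.4375 ≈ 315.429
  x_R = (0.15·240 + 0.85·30) / 0.4375 = 61.50 / 0.4375 ≈ 140.571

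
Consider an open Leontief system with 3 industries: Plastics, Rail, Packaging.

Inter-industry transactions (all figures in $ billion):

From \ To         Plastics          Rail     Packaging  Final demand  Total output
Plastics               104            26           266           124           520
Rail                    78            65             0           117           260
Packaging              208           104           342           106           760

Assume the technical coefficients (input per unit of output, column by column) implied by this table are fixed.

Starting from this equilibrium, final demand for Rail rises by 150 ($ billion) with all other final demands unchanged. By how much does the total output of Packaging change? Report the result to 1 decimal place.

Technical coefficients a_ij = z_ij / X_j:
  a_11 = 104/520 = 0.20, a_21 = 78/520 = 0.15, a_31 = 208/520 = 0.40
  a_12 = 26/260 = 0.10, a_22 = 65/260 = 0.25, a_32 = 104/260 = 0.40
  a_13 = 266/760 = 0.35, a_23 = 0/760 = 0.00, a_33 = 342/760 = 0.45
I − A =
  [   0.80    -0.10    -0.35]
  [  -0.15     0.75     0.00]
  [  -0.40    -0.40     0.55]
Cofactors of I−A, C_ij = (−1)^(i+j)·(minor ij) (rows/columns in the sector order above):
  C_11 = (0.75)(0.55) − (0.00)(-0.40) = 0.4125
  C_12 = −[(-0.15)(0.55) − (0.00)(-0.40)] = 0.0825
  C_13 = (-0.15)(-0.40) − (0.75)(-0.40) = 0.3600
  C_21 = −[(-0.10)(0.55) − (-0.35)(-0.40)] = 0.1950
  C_22 = (0.80)(0.55) − (-0.35)(-0.40) = 0.3000
  C_23 = −[(0.80)(-0.40) − (-0.10)(-0.40)] = 0.3600
  C_31 = (-0.10)(0.00) − (-0.35)(0.75) = 0.2625
  C_32 = −[(0.80)(0.00) − (-0.35)(-0.15)] = 0.0525
  C_33 = (0.80)(0.75) − (-0.10)(-0.15) = 0.5850
det(I−A) = Σ_j (I−A)_1j·C_1j = (0.80)(0.4125) + (-0.10)(0.0825) + (-0.35)(0.3600) = 0.19575
adj(I−A) = Cᵀ =
  [ 0.4125   0.1950   0.2625]
  [ 0.0825   0.3000   0.0525]
  [ 0.3600   0.3600   0.5850]
(I − A)⁻¹ = adj(I−A) / det(I−A) ≈
  [   2.1073     0.9962     1.3410]
  [   0.4215     1.5326     0.2682]
  [   1.8391     1.8391     2.9885]
Δx = (I − A)⁻¹ Δd with Δd having +150 in the Rail component and 0 elsewhere.
So Δx_3 = L_32 · (+150), where L_32 = adj(I−A)_32 / det(I−A) = 0.3600 / 0.19575.
Δx_3 = 0.3600 × (+150) / 0.19575 = 54.00 / 0.19575 ≈ 275.9.

Δx_3 = 275.9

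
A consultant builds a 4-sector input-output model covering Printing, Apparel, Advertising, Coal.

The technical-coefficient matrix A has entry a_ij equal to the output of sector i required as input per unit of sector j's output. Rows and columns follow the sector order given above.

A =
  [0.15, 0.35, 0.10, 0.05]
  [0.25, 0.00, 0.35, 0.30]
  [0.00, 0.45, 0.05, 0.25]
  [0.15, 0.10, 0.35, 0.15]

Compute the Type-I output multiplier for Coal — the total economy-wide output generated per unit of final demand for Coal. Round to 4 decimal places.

m_4 = 4.4971

I − A =
  [   0.85    -0.35    -0.10    -0.05]
  [  -0.25     1.00    -0.35    -0.30]
  [   0.00    -0.45     0.95    -0.25]
  [  -0.15    -0.10    -0.35     0.85]
Compute the cofactors C_ij = (−1)^(i+j)·(3×3 minor ij) of I−A; the adjugate is their transpose:
adj(I−A) = Cᵀ =
  [ 0.501625   0.305375   0.242125   0.208500]
  [ 0.235875   0.601125   0.369625   0.334750]
  [ 0.159625   0.356125   0.598125   0.311000]
  [ 0.182000   0.271250   0.332500   0.579250]
det(I−A) = Σ_j (I−A)_1j·C_1j = (0.85)(0.501625) + (-0.35)(0.235875) + (-0.10)(0.159625) + (-0.05)(0.182000) = 0.3187625
(I − A)⁻¹ = adj(I−A) / det(I−A) ≈
  [   1.57366     0.95800     0.75958     0.65409]
  [   0.73997     1.88581     1.15956     1.05015]
  [   0.50076     1.11721     1.87640     0.97565]
  [   0.57096     0.85095     1.04310     1.81718]
The output multiplier for sector j is the column-j sum of the Leontief inverse (I − A)⁻¹ = adj(I−A) / det(I−A).
Column 4 of adj(I−A): (0.208500, 0.334750, 0.311000, 0.579250); det(I−A) = 0.3187625.
m_4 = (0.208500 + 0.334750 + 0.311000 + 0.579250) / 0.3187625 = 1.4335 / 0.3187625 ≈ 4.4971.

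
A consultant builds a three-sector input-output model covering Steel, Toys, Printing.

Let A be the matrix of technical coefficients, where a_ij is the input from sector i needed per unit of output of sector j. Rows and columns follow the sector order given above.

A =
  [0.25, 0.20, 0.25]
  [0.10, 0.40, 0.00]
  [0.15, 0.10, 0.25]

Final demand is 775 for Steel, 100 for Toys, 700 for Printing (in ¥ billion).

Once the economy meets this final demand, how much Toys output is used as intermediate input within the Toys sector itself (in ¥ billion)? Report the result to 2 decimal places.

z_TT = 172.27

I − A =
  [   0.75    -0.20    -0.25]
  [  -0.10     0.60     0.00]
  [  -0.15    -0.10     0.75]
Cofactors of I−A, C_ij = (−1)^(i+j)·(minor ij) (rows/columns in the sector order above):
  C_11 = (0.60)(0.75) − (0.00)(-0.10) = 0.4500
  C_12 = −[(-0.10)(0.75) − (0.00)(-0.15)] = 0.0750
  C_13 = (-0.10)(-0.10) − (0.60)(-0.15) = 0.1000
  C_21 = −[(-0.20)(0.75) − (-0.25)(-0.10)] = 0.1750
  C_22 = (0.75)(0.75) − (-0.25)(-0.15) = 0.5250
  C_23 = −[(0.75)(-0.10) − (-0.20)(-0.15)] = 0.1050
  C_31 = (-0.20)(0.00) − (-0.25)(0.60) = 0.1500
  C_32 = −[(0.75)(0.00) − (-0.25)(-0.10)] = 0.0250
  C_33 = (0.75)(0.60) − (-0.20)(-0.10) = 0.4300
det(I−A) = Σ_j (I−A)_1j·C_1j = (0.75)(0.4500) + (-0.20)(0.0750) + (-0.25)(0.1000) = 0.2975
adj(I−A) = Cᵀ =
  [ 0.4500   0.1750   0.1500]
  [ 0.0750   0.5250   0.0250]
  [ 0.1000   0.1050   0.4300]
(I − A)⁻¹ = adj(I−A) / det(I−A) ≈
  [   1.5126     0.5882     0.5042]
  [   0.2521     1.7647     0.0840]
  [   0.3361     0.3529     1.4454]
First solve x = (I − A)⁻¹ d = adj(I−A)·d / det(I−A); in particular x_T = (0.0750·775 + 0.5250·100 + 0.0250·700) / 0.2975 = 128.125 / 0.2975 ≈ 430.6723.
Intermediate flow from T to T: z_TT = a_TT · x_T = 0.40 × 128.125 / 0.2975 = 51.25 / 0.2975 ≈ 172.27.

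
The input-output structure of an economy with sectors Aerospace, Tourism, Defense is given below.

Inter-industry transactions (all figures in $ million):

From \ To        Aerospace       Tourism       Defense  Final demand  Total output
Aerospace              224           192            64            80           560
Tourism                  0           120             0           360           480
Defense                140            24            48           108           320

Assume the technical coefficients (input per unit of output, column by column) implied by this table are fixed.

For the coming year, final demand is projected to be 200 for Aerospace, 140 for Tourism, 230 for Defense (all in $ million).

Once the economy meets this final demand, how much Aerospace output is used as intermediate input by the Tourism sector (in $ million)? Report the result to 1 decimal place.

z_12 = 74.7

Technical coefficients a_ij = z_ij / X_j:
  a_11 = 224/560 = 0.40, a_21 = 0/560 = 0.00, a_31 = 140/560 = 0.25
  a_12 = 192/480 = 0.40, a_22 = 120/480 = 0.25, a_32 = 24/480 = 0.05
  a_13 = 64/320 = 0.20, a_23 = 0/320 = 0.00, a_33 = 48/320 = 0.15
I − A =
  [   0.60    -0.40    -0.20]
  [   0.00     0.75     0.00]
  [  -0.25    -0.05     0.85]
Cofactors of I−A, C_ij = (−1)^(i+j)·(minor ij) (rows/columns in the sector order above):
  C_11 = (0.75)(0.85) − (0.00)(-0.05) = 0.6375
  C_12 = −[(0.00)(0.85) − (0.00)(-0.25)] = 0.0000
  C_13 = (0.00)(-0.05) − (0.75)(-0.25) = 0.1875
  C_21 = −[(-0.40)(0.85) − (-0.20)(-0.05)] = 0.3500
  C_22 = (0.60)(0.85) − (-0.20)(-0.25) = 0.4600
  C_23 = −[(0.60)(-0.05) − (-0.40)(-0.25)] = 0.1300
  C_31 = (-0.40)(0.00) − (-0.20)(0.75) = 0.1500
  C_32 = −[(0.60)(0.00) − (-0.20)(0.00)] = 0.0000
  C_33 = (0.60)(0.75) − (-0.40)(0.00) = 0.4500
det(I−A) = Σ_j (I−A)_1j·C_1j = (0.60)(0.6375) + (-0.40)(0.0000) + (-0.20)(0.1875) = 0.3450
adj(I−A) = Cᵀ =
  [ 0.6375   0.3500   0.1500]
  [ 0.0000   0.4600   0.0000]
  [ 0.1875   0.1300   0.4500]
(I − A)⁻¹ = adj(I−A) / det(I−A) ≈
  [   1.8478     1.0145     0.4348]
  [   0.0000     1.3333     0.0000]
  [   0.5435     0.3768     1.3043]
First solve x = (I − A)⁻¹ d = adj(I−A)·d / det(I−A); in particular x_2 = (0.0000·200 + 0.4600·140 + 0.0000·230) / 0.3450 = 64.40 / 0.3450 ≈ 186.667.
Intermediate flow from 1 to 2: z_12 = a_12 · x_2 = 0.40 × 64.40 / 0.3450 = 25.76 / 0.3450 ≈ 74.7.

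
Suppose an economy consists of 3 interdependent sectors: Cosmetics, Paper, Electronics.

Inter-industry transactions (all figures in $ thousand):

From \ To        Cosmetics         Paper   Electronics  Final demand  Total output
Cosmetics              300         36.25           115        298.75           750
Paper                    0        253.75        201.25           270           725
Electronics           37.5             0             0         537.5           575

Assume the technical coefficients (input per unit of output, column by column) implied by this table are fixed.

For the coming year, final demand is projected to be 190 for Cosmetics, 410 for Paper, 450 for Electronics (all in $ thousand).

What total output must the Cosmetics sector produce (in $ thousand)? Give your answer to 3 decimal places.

Technical coefficients a_ij = z_ij / X_j:
  a_CC = 300/750 = 0.40, a_PC = 0/750 = 0.00, a_EC = 37.5/750 = 0.05
  a_CP = 36.25/725 = 0.05, a_PP = 253.75/725 = 0.35, a_EP = 0/725 = 0.00
  a_CE = 115/575 = 0.20, a_PE = 201.25/575 = 0.35, a_EE = 0/575 = 0.00
I − A =
  [   0.60    -0.05    -0.20]
  [   0.00     0.65    -0.35]
  [  -0.05     0.00     1.00]
Cofactors of I−A, C_ij = (−1)^(i+j)·(minor ij) (rows/columns in the sector order above):
  C_11 = (0.65)(1.00) − (-0.35)(0.00) = 0.6500
  C_12 = −[(0.00)(1.00) − (-0.35)(-0.05)] = 0.0175
  C_13 = (0.00)(0.00) − (0.65)(-0.05) = 0.0325
  C_21 = −[(-0.05)(1.00) − (-0.20)(0.00)] = 0.0500
  C_22 = (0.60)(1.00) − (-0.20)(-0.05) = 0.5900
  C_23 = −[(0.60)(0.00) − (-0.05)(-0.05)] = 0.0025
  C_31 = (-0.05)(-0.35) − (-0.20)(0.65) = 0.1475
  C_32 = −[(0.60)(-0.35) − (-0.20)(0.00)] = 0.2100
  C_33 = (0.60)(0.65) − (-0.05)(0.00) = 0.3900
det(I−A) = Σ_j (I−A)_1j·C_1j = (0.60)(0.6500) + (-0.05)(0.0175) + (-0.20)(0.0325) = 0.382625
adj(I−A) = Cᵀ =
  [ 0.6500   0.0500   0.1475]
  [ 0.0175   0.5900   0.2100]
  [ 0.0325   0.0025   0.3900]
(I − A)⁻¹ = adj(I−A) / det(I−A) ≈
  [   1.6988     0.1307     0.3855]
  [   0.0457     1.5420     0.5488]
  [   0.0849     0.0065     1.0193]
x = (I − A)⁻¹ d = adj(I−A)·d / det(I−A), with det(I−A) = 0.382625:
  x_C = (0.6500·190 + 0.0500·410 + 0.1475·450) / 0.382625 = 210.375 / 0.382625 ≈ 549.820
  x_P = (0.0175·190 + 0.5900·410 + 0.2100·450) / 0.382625 = 339.725 / 0.382625 ≈ 887.880
  x_E = (0.0325·190 + 0.0025·410 + 0.3900·450) / 0.382625 = 182.70 / 0.382625 ≈ 477.491

x_C = 549.820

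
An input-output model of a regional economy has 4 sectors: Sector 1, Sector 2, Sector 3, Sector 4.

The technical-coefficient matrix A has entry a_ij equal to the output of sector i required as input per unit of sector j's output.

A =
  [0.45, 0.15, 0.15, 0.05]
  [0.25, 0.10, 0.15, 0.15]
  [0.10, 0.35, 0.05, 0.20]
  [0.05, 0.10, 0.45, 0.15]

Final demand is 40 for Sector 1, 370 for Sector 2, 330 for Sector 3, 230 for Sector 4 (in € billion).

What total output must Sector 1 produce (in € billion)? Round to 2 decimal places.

x_1 = 659.31

I − A =
  [   0.55    -0.15    -0.15    -0.05]
  [  -0.25     0.90    -0.15    -0.15]
  [  -0.10    -0.35     0.95    -0.20]
  [  -0.05    -0.10    -0.45     0.85]
Compute the cofactors C_ij = (−1)^(i+j)·(3×3 minor ij) of I−A; the adjugate is their transpose:
adj(I−A) = Cᵀ =
  [ 0.560250   0.167875   0.162750   0.100875]
  [ 0.207500   0.375750   0.145500   0.112750]
  [ 0.166000   0.188500   0.376000   0.131500]
  [ 0.145250   0.153875   0.225750   0.376875]
det(I−A) = Σ_j (I−A)_1j·C_1j = (0.55)(0.560250) + (-0.15)(0.207500) + (-0.15)(0.166000) + (-0.05)(0.145250) = 0.24485
(I − A)⁻¹ = adj(I−A) / det(I−A) ≈
  [   2.2881     0.6856     0.6647     0.4120]
  [   0.8475     1.5346     0.5942     0.4605]
  [   0.6780     0.7699     1.5356     0.5371]
  [   0.5932     0.6284     0.9220     1.5392]
x = (I − A)⁻¹ d = adj(I−A)·d / det(I−A), with det(I−A) = 0.24485:
  x_1 = (0.560250·40 + 0.167875·370 + 0.162750·330 + 0.100875·230) / 0.24485 = 161.4325 / 0.24485 ≈ 659.31
  x_2 = (0.207500·40 + 0.375750·370 + 0.145500·330 + 0.112750·230) / 0.24485 = 221.275 / 0.24485 ≈ 903.72
  x_3 = (0.166000·40 + 0.188500·370 + 0.376000·330 + 0.131500·230) / 0.24485 = 230.71 / 0.24485 ≈ 942.25
  x_4 = (0.145250·40 + 0.153875·370 + 0.225750·330 + 0.376875·230) / 0.24485 = 223.9225 / 0.24485 ≈ 914.53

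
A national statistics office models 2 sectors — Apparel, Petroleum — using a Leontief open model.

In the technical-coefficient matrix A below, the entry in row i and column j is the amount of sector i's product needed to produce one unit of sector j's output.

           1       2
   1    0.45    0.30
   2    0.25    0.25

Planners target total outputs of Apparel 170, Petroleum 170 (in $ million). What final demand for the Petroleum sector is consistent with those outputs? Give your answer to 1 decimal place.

I − A =
  [   0.55    -0.30]
  [  -0.25     0.75]
d = (I − A) x:
  d_1 = (+0.55)·170 + (-0.30)·170 = 42.5
  d_2 = (-0.25)·170 + (+0.75)·170 = 85.0

d_2 = 85.0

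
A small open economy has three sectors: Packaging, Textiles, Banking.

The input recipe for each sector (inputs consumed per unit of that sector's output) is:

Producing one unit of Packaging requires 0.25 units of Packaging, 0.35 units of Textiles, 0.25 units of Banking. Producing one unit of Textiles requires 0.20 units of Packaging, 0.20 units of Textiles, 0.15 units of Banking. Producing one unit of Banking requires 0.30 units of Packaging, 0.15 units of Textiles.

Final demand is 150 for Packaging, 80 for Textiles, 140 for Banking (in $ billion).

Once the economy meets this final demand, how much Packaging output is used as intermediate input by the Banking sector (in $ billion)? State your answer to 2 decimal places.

z_PB = 87.29

I − A =
  [   0.75    -0.20    -0.30]
  [  -0.35     0.80    -0.15]
  [  -0.25    -0.15     1.00]
Cofactors of I−A, C_ij = (−1)^(i+j)·(minor ij) (rows/columns in the sector order above):
  C_11 = (0.80)(1.00) − (-0.15)(-0.15) = 0.7775
  C_12 = −[(-0.35)(1.00) − (-0.15)(-0.25)] = 0.3875
  C_13 = (-0.35)(-0.15) − (0.80)(-0.25) = 0.2525
  C_21 = −[(-0.20)(1.00) − (-0.30)(-0.15)] = 0.2450
  C_22 = (0.75)(1.00) − (-0.30)(-0.25) = 0.6750
  C_23 = −[(0.75)(-0.15) − (-0.20)(-0.25)] = 0.1625
  C_31 = (-0.20)(-0.15) − (-0.30)(0.80) = 0.2700
  C_32 = −[(0.75)(-0.15) − (-0.30)(-0.35)] = 0.2175
  C_33 = (0.75)(0.80) − (-0.20)(-0.35) = 0.5300
det(I−A) = Σ_j (I−A)_1j·C_1j = (0.75)(0.7775) + (-0.20)(0.3875) + (-0.30)(0.2525) = 0.429875
adj(I−A) = Cᵀ =
  [ 0.7775   0.2450   0.2700]
  [ 0.3875   0.6750   0.2175]
  [ 0.2525   0.1625   0.5300]
(I − A)⁻¹ = adj(I−A) / det(I−A) ≈
  [   1.8087     0.5699     0.6281]
  [   0.9014     1.5702     0.5060]
  [   0.5874     0.3780     1.2329]
First solve x = (I − A)⁻¹ d = adj(I−A)·d / det(I−A); in particular x_B = (0.2525·150 + 0.1625·80 + 0.5300·140) / 0.429875 = 125.075 / 0.429875 ≈ 290.9567.
Intermediate flow from P to B: z_PB = a_PB · x_B = 0.30 × 125.075 / 0.429875 = 37.5225 / 0.429875 ≈ 87.29.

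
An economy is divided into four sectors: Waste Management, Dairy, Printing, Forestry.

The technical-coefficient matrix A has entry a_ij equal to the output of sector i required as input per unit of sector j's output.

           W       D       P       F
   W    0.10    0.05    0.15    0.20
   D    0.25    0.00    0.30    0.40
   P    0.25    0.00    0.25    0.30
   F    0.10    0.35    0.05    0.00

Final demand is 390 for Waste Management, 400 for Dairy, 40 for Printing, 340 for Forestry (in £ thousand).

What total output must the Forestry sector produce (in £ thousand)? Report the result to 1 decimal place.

x_F = 850.2

I − A =
  [   0.90    -0.05    -0.15    -0.20]
  [  -0.25     1.00    -0.30    -0.40]
  [  -0.25     0.00     0.75    -0.30]
  [  -0.10    -0.35    -0.05     1.00]
Compute the cofactors C_ij = (−1)^(i+j)·(3×3 minor ij) of I−A; the adjugate is their transpose:
adj(I−A) = Cᵀ =
  [ 0.598500   0.105000   0.176000   0.214500]
  [ 0.302750   0.602000   0.328000   0.399750]
  [ 0.271250   0.126000   0.722000   0.321250]
  [ 0.179375   0.227500   0.168500   0.624375]
det(I−A) = Σ_j (I−A)_1j·C_1j = (0.90)(0.598500) + (-0.05)(0.302750) + (-0.15)(0.271250) + (-0.20)(0.179375) = 0.44695
(I − A)⁻¹ = adj(I−A) / det(I−A) ≈
  [   1.3391     0.2349     0.3938     0.4799]
  [   0.6774     1.3469     0.7339     0.8944]
  [   0.6069     0.2819     1.6154     0.7188]
  [   0.4013     0.5090     0.3770     1.3970]
x = (I − A)⁻¹ d = adj(I−A)·d / det(I−A), with det(I−A) = 0.44695:
  x_W = (0.598500·390 + 0.105000·400 + 0.176000·40 + 0.214500·340) / 0.44695 = 355.385 / 0.44695 ≈ 795.1
  x_D = (0.302750·390 + 0.602000·400 + 0.328000·40 + 0.399750·340) / 0.44695 = 507.9075 / 0.44695 ≈ 1136.4
  x_P = (0.271250·390 + 0.126000·400 + 0.722000·40 + 0.321250·340) / 0.44695 = 294.2925 / 0.44695 ≈ 658.4
  x_F = (0.179375·390 + 0.227500·400 + 0.168500·40 + 0.624375·340) / 0.44695 = 379.98375 / 0.44695 ≈ 850.2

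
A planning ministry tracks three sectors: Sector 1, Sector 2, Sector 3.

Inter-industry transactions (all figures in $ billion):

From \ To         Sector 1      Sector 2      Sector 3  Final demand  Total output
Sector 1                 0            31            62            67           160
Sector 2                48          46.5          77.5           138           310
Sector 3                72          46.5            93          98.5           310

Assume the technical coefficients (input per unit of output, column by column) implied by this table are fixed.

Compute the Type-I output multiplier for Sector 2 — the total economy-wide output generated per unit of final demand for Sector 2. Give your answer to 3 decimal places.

Technical coefficients a_ij = z_ij / X_j:
  a_11 = 0/160 = 0.00, a_21 = 48/160 = 0.30, a_31 = 72/160 = 0.45
  a_12 = 31/310 = 0.10, a_22 = 46.5/310 = 0.15, a_32 = 46.5/310 = 0.15
  a_13 = 62/310 = 0.20, a_23 = 77.5/310 = 0.25, a_33 = 93/310 = 0.30
I − A =
  [   1.00    -0.10    -0.20]
  [  -0.30     0.85    -0.25]
  [  -0.45    -0.15     0.70]
Cofactors of I−A, C_ij = (−1)^(i+j)·(minor ij) (rows/columns in the sector order above):
  C_11 = (0.85)(0.70) − (-0.25)(-0.15) = 0.5575
  C_12 = −[(-0.30)(0.70) − (-0.25)(-0.45)] = 0.3225
  C_13 = (-0.30)(-0.15) − (0.85)(-0.45) = 0.4275
  C_21 = −[(-0.10)(0.70) − (-0.20)(-0.15)] = 0.1000
  C_22 = (1.00)(0.70) − (-0.20)(-0.45) = 0.6100
  C_23 = −[(1.00)(-0.15) − (-0.10)(-0.45)] = 0.1950
  C_31 = (-0.10)(-0.25) − (-0.20)(0.85) = 0.1950
  C_32 = −[(1.00)(-0.25) − (-0.20)(-0.30)] = 0.3100
  C_33 = (1.00)(0.85) − (-0.10)(-0.30) = 0.8200
det(I−A) = Σ_j (I−A)_1j·C_1j = (1.00)(0.5575) + (-0.10)(0.3225) + (-0.20)(0.4275) = 0.43975
adj(I−A) = Cᵀ =
  [ 0.5575   0.1000   0.1950]
  [ 0.3225   0.6100   0.3100]
  [ 0.4275   0.1950   0.8200]
(I − A)⁻¹ = adj(I−A) / det(I−A) ≈
  [   1.2678     0.2274     0.4434]
  [   0.7334     1.3872     0.7049]
  [   0.9721     0.4434     1.8647]
The output multiplier for sector j is the column-j sum of the Leontief inverse (I − A)⁻¹ = adj(I−A) / det(I−A).
Column 2 of adj(I−A): (0.1000, 0.6100, 0.1950); det(I−A) = 0.43975.
m_2 = (0.1000 + 0.6100 + 0.1950) / 0.43975 = 0.905 / 0.43975 ≈ 2.058.

m_2 = 2.058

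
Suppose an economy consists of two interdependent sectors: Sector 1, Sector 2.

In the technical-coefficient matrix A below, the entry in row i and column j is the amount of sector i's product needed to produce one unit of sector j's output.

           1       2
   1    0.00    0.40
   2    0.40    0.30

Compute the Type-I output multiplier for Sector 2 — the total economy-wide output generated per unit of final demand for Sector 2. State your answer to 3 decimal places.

I − A =
  [   1.00    -0.40]
  [  -0.40     0.70]
det(I−A) = (1.00)(0.70) − (-0.40)(-0.40) = 0.5400
adj(I−A) = [[0.70, 0.40], [0.40, 1.00]]
(I − A)⁻¹ = adj(I−A) / det(I−A) ≈
  [   1.2963     0.7407]
  [   0.7407     1.8519]
The output multiplier for sector j is the column-j sum of the Leontief inverse (I − A)⁻¹ = adj(I−A) / det(I−A).
Column 2 of adj(I−A): (0.40, 1.00); det(I−A) = 0.5400.
m_2 = (0.40 + 1.00) / 0.5400 = 1.40 / 0.5400 ≈ 2.593.

m_2 = 2.593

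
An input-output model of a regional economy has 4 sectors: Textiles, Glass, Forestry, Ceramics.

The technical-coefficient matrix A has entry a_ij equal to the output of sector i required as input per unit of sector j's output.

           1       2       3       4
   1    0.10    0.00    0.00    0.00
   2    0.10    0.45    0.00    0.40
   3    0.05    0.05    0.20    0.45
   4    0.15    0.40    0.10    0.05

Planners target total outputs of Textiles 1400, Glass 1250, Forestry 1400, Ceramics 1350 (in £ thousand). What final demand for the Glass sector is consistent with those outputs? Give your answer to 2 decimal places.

d_2 = 7.50

I − A =
  [   0.90     0.00     0.00     0.00]
  [  -0.10     0.55     0.00    -0.40]
  [  -0.05    -0.05     0.80    -0.45]
  [  -0.15    -0.40    -0.10     0.95]
d = (I − A) x:
  d_1 = (+0.90)·1400 + (+0.00)·1250 + (+0.00)·1400 + (+0.00)·1350 = 1260.00
  d_2 = (-0.10)·1400 + (+0.55)·1250 + (+0.00)·1400 + (-0.40)·1350 = 7.50
  d_3 = (-0.05)·1400 + (-0.05)·1250 + (+0.80)·1400 + (-0.45)·1350 = 380.00
  d_4 = (-0.15)·1400 + (-0.40)·1250 + (-0.10)·1400 + (+0.95)·1350 = 432.50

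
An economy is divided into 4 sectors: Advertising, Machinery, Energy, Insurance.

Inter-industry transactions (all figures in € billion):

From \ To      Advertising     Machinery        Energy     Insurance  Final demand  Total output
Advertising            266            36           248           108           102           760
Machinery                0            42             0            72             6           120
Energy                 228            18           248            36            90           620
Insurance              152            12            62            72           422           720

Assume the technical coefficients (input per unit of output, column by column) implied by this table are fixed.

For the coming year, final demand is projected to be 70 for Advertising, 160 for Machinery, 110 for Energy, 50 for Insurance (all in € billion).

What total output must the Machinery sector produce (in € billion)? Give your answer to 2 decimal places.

Technical coefficients a_ij = z_ij / X_j:
  a_AA = 266/760 = 0.35, a_MA = 0/760 = 0.00, a_EA = 228/760 = 0.30, a_IA = 152/760 = 0.20
  a_AM = 36/120 = 0.30, a_MM = 42/120 = 0.35, a_EM = 18/120 = 0.15, a_IM = 12/120 = 0.10
  a_AE = 248/620 = 0.40, a_ME = 0/620 = 0.00, a_EE = 248/620 = 0.40, a_IE = 62/620 = 0.10
  a_AI = 108/720 = 0.15, a_MI = 72/720 = 0.10, a_EI = 36/720 = 0.05, a_II = 72/720 = 0.10
I − A =
  [   0.65    -0.30    -0.40    -0.15]
  [   0.00     0.65     0.00    -0.10]
  [  -0.30    -0.15     0.60    -0.05]
  [  -0.20    -0.10    -0.10     0.90]
Compute the cofactors C_ij = (−1)^(i+j)·(3×3 minor ij) of I−A; the adjugate is their transpose:
adj(I−A) = Cᵀ =
  [ 0.340250   0.227750   0.242750   0.095500]
  [ 0.015000   0.213250   0.014500   0.027000]
  [ 0.182000   0.175000   0.348250   0.069125]
  [ 0.097500   0.093750   0.094250   0.175500]
det(I−A) = Σ_j (I−A)_1j·C_1j = (0.65)(0.340250) + (-0.30)(0.015000) + (-0.40)(0.182000) + (-0.15)(0.097500) = 0.1292375
(I − A)⁻¹ = adj(I−A) / det(I−A) ≈
  [   2.6327     1.7623     1.8783     0.7389]
  [   0.1161     1.6501     0.1122     0.2089]
  [   1.4083     1.3541     2.6947     0.5349]
  [   0.7544     0.7254     0.7293     1.3580]
x = (I − A)⁻¹ d = adj(I−A)·d / det(I−A), with det(I−A) = 0.1292375:
  x_A = (0.340250·70 + 0.227750·160 + 0.242750·110 + 0.095500·50) / 0.1292375 = 91.735 / 0.1292375 ≈ 709.82
  x_M = (0.015000·70 + 0.213250·160 + 0.014500·110 + 0.027000·50) / 0.1292375 = 38.115 / 0.1292375 ≈ 294.92
  x_E = (0.182000·70 + 0.175000·160 + 0.348250·110 + 0.069125·50) / 0.1292375 = 82.50375 / 0.1292375 ≈ 638.39
  x_I = (0.097500·70 + 0.093750·160 + 0.094250·110 + 0.175500·50) / 0.1292375 = 40.9675 / 0.1292375 ≈ 316.99

x_M = 294.92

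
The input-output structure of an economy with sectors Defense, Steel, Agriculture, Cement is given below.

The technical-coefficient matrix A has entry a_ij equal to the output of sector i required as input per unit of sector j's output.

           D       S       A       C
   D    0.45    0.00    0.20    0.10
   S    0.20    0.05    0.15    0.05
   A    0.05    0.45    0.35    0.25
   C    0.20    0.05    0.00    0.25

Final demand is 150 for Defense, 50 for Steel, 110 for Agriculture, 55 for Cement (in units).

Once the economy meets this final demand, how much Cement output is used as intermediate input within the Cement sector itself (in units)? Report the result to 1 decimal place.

z_CC = 54.0

I − A =
  [   0.55     0.00    -0.20    -0.10]
  [  -0.20     0.95    -0.15    -0.05]
  [  -0.05    -0.45     0.65    -0.25]
  [  -0.20    -0.05     0.00     0.75]
Compute the cofactors C_ij = (−1)^(i+j)·(3×3 minor ij) of I−A; the adjugate is their transpose:
adj(I−A) = Cᵀ =
  [ 0.409000   0.073250   0.142750   0.107000]
  [ 0.117125   0.237625   0.090875   0.061750]
  [ 0.157500   0.183750   0.370500   0.156750]
  [ 0.116875   0.035375   0.044125   0.275000]
det(I−A) = Σ_j (I−A)_1j·C_1j = (0.55)(0.409000) + (0.00)(0.117125) + (-0.20)(0.157500) + (-0.10)(0.116875) = 0.1817625
(I − A)⁻¹ = adj(I−A) / det(I−A) ≈
  [   2.2502     0.4030     0.7854     0.5887]
  [   0.6444     1.3073     0.5000     0.3397]
  [   0.8665     1.0109     2.0384     0.8624]
  [   0.6430     0.1946     0.2428     1.5130]
First solve x = (I − A)⁻¹ d = adj(I−A)·d / det(I−A); in particular x_C = (0.116875·150 + 0.035375·50 + 0.044125·110 + 0.275000·55) / 0.1817625 = 39.27875 / 0.1817625 ≈ 216.099.
Intermediate flow from C to C: z_CC = a_CC · x_C = 0.25 × 39.27875 / 0.1817625 = 9.8196875 / 0.1817625 ≈ 54.0.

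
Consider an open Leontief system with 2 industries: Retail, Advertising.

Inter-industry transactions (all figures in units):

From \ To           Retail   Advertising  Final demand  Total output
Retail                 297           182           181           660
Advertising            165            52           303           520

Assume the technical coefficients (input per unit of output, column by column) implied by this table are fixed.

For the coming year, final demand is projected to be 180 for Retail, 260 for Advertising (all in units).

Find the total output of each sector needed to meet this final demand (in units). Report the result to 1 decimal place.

Technical coefficients a_ij = z_ij / X_j:
  a_11 = 297/660 = 0.45, a_21 = 165/660 = 0.25
  a_12 = 182/520 = 0.35, a_22 = 52/520 = 0.10
I − A =
  [   0.55    -0.35]
  [  -0.25     0.90]
det(I−A) = (0.55)(0.90) − (-0.35)(-0.25) = 0.4075
adj(I−A) = [[0.90, 0.35], [0.25, 0.55]]
(I − A)⁻¹ = adj(I−A) / det(I−A) ≈
  [   2.2086     0.8589]
  [   0.6135     1.3497]
x = (I − A)⁻¹ d = adj(I−A)·d / det(I−A), with det(I−A) = 0.4075:
  x_1 = (0.90·180 + 0.35·260) / 0.4075 = 253.00 / 0.4075 ≈ 620.9
  x_2 = (0.25·180 + 0.55·260) / 0.4075 = 188.00 / 0.4075 ≈ 461.3

x_1 = 620.9, x_2 = 461.3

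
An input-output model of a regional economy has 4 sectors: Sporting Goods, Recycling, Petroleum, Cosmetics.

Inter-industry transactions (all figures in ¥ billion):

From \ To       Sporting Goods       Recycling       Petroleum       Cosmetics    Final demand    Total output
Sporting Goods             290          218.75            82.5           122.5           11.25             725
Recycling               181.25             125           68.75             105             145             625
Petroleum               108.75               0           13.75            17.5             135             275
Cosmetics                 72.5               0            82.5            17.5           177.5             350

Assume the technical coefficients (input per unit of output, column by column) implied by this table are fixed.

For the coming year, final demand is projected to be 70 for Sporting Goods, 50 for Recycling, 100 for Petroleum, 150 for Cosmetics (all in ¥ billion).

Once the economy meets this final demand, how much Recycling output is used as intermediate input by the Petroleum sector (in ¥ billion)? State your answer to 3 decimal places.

z_RP = 56.762

Technical coefficients a_ij = z_ij / X_j:
  a_SS = 290/725 = 0.40, a_RS = 181.25/725 = 0.25, a_PS = 108.75/725 = 0.15, a_CS = 72.5/725 = 0.10
  a_SR = 218.75/625 = 0.35, a_RR = 125/625 = 0.20, a_PR = 0/625 = 0.00, a_CR = 0/625 = 0.00
  a_SP = 82.5/275 = 0.30, a_RP = 68.75/275 = 0.25, a_PP = 13.75/275 = 0.05, a_CP = 82.5/275 = 0.30
  a_SC = 122.5/350 = 0.35, a_RC = 105/350 = 0.30, a_PC = 17.5/350 = 0.05, a_CC = 17.5/350 = 0.05
I − A =
  [   0.60    -0.35    -0.30    -0.35]
  [  -0.25     0.80    -0.25    -0.30]
  [  -0.15     0.00     0.95    -0.05]
  [  -0.10     0.00    -0.30     0.95]
Compute the cofactors C_ij = (−1)^(i+j)·(3×3 minor ij) of I−A; the adjugate is their transpose:
adj(I−A) = Cᵀ =
  [ 0.710000   0.310625   0.426625   0.382125]
  [ 0.300750   0.439250   0.294250   0.265000]
  [ 0.118000   0.051625   0.334375   0.077375]
  [ 0.112000   0.049000   0.150500   0.323750]
det(I−A) = Σ_j (I−A)_1j·C_1j = (0.60)(0.710000) + (-0.35)(0.300750) + (-0.30)(0.118000) + (-0.35)(0.112000) = 0.2461375
(I − A)⁻¹ = adj(I−A) / det(I−A) ≈
  [   2.8846     1.2620     1.7333     1.5525]
  [   1.2219     1.7846     1.1955     1.0766]
  [   0.4794     0.2097     1.3585     0.3144]
  [   0.4550     0.1991     0.6114     1.3153]
First solve x = (I − A)⁻¹ d = adj(I−A)·d / det(I−A); in particular x_P = (0.118000·70 + 0.051625·50 + 0.334375·100 + 0.077375·150) / 0.2461375 = 55.885 / 0.2461375 ≈ 227.04789.
Intermediate flow from R to P: z_RP = a_RP · x_P = 0.25 × 55.885 / 0.2461375 = 13.97125 / 0.2461375 ≈ 56.762.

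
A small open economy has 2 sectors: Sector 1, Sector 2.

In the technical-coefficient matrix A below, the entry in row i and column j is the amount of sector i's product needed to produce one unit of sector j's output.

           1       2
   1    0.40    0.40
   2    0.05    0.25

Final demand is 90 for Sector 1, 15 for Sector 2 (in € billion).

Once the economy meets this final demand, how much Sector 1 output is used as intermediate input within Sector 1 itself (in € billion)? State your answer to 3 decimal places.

z_11 = 68.372

I − A =
  [   0.60    -0.40]
  [  -0.05     0.75]
det(I−A) = (0.60)(0.75) − (-0.40)(-0.05) = 0.4300
adj(I−A) = [[0.75, 0.40], [0.05, 0.60]]
(I − A)⁻¹ = adj(I−A) / det(I−A) ≈
  [   1.7442     0.9302]
  [   0.1163     1.3953]
First solve x = (I − A)⁻¹ d = adj(I−A)·d / det(I−A); in particular x_1 = (0.75·90 + 0.40·15) / 0.4300 = 73.50 / 0.4300 ≈ 170.93023.
Intermediate flow from 1 to 1: z_11 = a_11 · x_1 = 0.40 × 73.50 / 0.4300 = 29.40 / 0.4300 ≈ 68.372.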